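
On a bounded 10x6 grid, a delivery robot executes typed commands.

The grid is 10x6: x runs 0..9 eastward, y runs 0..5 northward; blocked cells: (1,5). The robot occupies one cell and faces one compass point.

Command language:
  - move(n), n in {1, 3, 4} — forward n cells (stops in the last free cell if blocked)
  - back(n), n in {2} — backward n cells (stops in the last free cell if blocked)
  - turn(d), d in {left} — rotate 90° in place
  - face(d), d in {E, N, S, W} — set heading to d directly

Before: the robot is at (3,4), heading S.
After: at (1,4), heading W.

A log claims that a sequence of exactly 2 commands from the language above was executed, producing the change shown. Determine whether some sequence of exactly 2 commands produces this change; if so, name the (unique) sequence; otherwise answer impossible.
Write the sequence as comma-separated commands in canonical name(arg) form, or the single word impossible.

impossible

every 2-command combo misses the target.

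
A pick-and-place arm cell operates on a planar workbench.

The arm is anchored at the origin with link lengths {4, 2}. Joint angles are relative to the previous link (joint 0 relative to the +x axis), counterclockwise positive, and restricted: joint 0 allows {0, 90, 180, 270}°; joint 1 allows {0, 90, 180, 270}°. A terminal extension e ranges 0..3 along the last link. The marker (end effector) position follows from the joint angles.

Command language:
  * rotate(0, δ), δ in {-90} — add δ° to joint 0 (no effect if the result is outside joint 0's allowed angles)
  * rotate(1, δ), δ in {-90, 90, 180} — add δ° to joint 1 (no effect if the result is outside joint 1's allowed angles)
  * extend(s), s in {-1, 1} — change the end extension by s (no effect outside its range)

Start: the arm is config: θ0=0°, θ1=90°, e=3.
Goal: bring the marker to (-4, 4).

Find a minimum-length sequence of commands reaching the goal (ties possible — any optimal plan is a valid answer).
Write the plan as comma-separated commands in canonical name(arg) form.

rotate(1, 180), rotate(0, -90), rotate(0, -90), extend(-1)

from: config: θ0=0°, θ1=90°, e=3
step 1 (rotate(1, 180)): config: θ0=0°, θ1=270°, e=3
step 2 (rotate(0, -90)): config: θ0=270°, θ1=270°, e=3
step 3 (rotate(0, -90)): config: θ0=180°, θ1=270°, e=3
step 4 (extend(-1)): config: θ0=180°, θ1=270°, e=2
nothing shorter than 4 reaches the goal.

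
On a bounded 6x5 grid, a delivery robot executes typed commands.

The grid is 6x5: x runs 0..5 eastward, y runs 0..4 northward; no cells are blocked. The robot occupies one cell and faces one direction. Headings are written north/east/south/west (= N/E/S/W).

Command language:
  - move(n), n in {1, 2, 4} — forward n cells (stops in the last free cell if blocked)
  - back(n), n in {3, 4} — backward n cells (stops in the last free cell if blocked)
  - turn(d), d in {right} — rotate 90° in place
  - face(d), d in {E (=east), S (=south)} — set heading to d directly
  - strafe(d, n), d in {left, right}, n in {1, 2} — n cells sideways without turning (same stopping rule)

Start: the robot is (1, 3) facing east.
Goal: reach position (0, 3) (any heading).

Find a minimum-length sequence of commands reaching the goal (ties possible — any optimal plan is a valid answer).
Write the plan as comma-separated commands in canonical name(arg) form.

start: (1, 3) facing east
t=1 back(4) ⇒ (0, 3) facing east
shorter routes all fall short; 1 is best.

back(4)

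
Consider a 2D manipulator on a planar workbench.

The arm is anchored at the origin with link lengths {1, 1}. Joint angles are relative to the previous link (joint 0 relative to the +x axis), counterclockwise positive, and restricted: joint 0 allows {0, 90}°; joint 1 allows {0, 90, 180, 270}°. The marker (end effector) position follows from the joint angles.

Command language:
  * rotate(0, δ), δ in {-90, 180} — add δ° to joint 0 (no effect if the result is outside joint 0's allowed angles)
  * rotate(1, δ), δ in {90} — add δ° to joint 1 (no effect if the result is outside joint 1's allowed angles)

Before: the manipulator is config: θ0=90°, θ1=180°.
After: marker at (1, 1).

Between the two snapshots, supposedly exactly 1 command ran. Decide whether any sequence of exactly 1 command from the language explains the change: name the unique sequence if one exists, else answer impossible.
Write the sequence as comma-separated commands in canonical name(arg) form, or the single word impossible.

t0: config: θ0=90°, θ1=180°
1. rotate(1, 90) → config: θ0=90°, θ1=270°
no other 1-command option fits: unique.

rotate(1, 90)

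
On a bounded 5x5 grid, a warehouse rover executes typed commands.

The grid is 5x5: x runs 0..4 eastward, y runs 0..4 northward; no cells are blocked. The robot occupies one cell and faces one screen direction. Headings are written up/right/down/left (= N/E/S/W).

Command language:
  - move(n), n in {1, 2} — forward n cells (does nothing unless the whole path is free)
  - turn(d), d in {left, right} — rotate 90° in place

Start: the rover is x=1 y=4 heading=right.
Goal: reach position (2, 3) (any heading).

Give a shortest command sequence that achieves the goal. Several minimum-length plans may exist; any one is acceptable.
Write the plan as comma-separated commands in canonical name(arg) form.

move(1), turn(right), move(1)

start: x=1 y=4 heading=right
t=1 move(1) ⇒ x=2 y=4 heading=right
t=2 turn(right) ⇒ x=2 y=4 heading=down
t=3 move(1) ⇒ x=2 y=3 heading=down
nothing shorter than 3 reaches the goal.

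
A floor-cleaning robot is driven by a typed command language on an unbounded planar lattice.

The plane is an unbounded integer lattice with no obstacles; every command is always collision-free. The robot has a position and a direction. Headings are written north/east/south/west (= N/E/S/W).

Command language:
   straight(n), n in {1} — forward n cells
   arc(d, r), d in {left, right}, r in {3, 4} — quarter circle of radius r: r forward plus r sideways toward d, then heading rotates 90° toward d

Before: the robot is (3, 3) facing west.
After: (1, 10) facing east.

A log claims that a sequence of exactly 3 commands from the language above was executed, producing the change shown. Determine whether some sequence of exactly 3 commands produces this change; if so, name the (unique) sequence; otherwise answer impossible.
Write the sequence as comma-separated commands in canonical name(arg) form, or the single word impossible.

key: running arc(right, 3) before straight(1) would end elsewhere — order is forced
initial: (3, 3) facing west
t=1 straight(1) ⇒ (2, 3) facing west
t=2 arc(right, 4) ⇒ (-2, 7) facing north
t=3 arc(right, 3) ⇒ (1, 10) facing east
no rival 3-sequence matches.

straight(1), arc(right, 4), arc(right, 3)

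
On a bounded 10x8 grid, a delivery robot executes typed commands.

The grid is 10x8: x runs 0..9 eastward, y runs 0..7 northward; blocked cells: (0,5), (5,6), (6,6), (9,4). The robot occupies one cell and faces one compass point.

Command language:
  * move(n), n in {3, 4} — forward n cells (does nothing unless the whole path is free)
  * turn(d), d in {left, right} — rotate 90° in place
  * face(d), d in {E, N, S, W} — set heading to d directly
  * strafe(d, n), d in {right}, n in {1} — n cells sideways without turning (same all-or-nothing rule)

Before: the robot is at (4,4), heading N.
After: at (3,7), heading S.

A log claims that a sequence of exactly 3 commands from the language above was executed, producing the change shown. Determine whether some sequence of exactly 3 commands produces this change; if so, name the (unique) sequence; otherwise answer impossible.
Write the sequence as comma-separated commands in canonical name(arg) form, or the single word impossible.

key: cell and facing (now S) both changed — the 3 commands mix motion and turning
initial: at (4,4), heading N
1. move(3) → at (4,7), heading N
2. face(S) → at (4,7), heading S
3. strafe(right, 1) → at (3,7), heading S
no rival 3-sequence matches.

move(3), face(S), strafe(right, 1)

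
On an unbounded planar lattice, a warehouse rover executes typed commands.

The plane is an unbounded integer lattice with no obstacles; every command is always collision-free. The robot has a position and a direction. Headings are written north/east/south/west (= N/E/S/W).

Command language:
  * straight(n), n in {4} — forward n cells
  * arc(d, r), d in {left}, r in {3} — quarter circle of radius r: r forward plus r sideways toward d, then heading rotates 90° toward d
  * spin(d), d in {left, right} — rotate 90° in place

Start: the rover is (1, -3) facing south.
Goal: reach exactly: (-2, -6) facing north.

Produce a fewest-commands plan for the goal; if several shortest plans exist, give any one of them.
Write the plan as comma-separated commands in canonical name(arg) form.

spin(right), arc(left, 3), spin(left), spin(left)

t0: (1, -3) facing south
[1] after spin(right): (1, -3) facing west
[2] after arc(left, 3): (-2, -6) facing south
[3] after spin(left): (-2, -6) facing east
[4] after spin(left): (-2, -6) facing north
nothing shorter than 4 reaches the goal.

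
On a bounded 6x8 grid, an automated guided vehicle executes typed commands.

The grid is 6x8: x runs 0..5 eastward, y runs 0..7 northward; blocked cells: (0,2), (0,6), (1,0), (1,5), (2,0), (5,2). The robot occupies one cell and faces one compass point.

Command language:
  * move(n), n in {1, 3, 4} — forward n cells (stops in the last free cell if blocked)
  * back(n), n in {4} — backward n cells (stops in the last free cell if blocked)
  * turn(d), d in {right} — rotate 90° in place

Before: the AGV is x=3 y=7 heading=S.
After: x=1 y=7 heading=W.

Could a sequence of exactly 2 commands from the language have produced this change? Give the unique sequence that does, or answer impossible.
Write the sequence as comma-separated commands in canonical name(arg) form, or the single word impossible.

every 2-command combo misses the target.

impossible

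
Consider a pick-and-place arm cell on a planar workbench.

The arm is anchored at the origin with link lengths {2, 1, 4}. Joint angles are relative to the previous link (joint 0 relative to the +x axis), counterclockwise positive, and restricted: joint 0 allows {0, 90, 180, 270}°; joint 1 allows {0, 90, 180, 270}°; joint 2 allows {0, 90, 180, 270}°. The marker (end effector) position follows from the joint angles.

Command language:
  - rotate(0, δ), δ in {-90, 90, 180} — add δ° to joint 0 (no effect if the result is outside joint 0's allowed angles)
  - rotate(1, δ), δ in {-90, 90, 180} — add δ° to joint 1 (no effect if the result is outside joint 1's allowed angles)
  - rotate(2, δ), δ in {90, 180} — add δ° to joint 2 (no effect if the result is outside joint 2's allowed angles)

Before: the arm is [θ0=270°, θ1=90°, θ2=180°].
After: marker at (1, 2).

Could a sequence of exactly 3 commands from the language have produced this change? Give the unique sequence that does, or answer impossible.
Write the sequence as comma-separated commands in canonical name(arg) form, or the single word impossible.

from: [θ0=270°, θ1=90°, θ2=180°]
t=1 rotate(2, 90) ⇒ [θ0=270°, θ1=90°, θ2=270°]
t=2 rotate(2, 90) ⇒ [θ0=270°, θ1=90°, θ2=0°]
t=3 rotate(2, 90) ⇒ [θ0=270°, θ1=90°, θ2=90°]
all 512 alternatives checked — unique.

rotate(2, 90), rotate(2, 90), rotate(2, 90)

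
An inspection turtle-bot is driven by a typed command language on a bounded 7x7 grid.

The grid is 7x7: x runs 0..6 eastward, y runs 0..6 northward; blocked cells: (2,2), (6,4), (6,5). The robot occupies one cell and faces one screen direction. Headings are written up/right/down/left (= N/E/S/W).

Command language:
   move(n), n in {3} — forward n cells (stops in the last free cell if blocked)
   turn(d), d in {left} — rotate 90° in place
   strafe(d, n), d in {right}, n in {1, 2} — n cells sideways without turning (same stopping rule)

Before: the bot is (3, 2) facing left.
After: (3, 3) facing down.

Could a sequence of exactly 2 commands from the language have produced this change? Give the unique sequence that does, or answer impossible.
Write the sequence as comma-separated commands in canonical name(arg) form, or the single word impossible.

key: position moved to (3,3) AND the heading swung to S — translation plus rotation needed
t0: (3, 2) facing left
1. strafe(right, 1) → (3, 3) facing left
2. turn(left) → (3, 3) facing down
no rival 2-sequence matches.

strafe(right, 1), turn(left)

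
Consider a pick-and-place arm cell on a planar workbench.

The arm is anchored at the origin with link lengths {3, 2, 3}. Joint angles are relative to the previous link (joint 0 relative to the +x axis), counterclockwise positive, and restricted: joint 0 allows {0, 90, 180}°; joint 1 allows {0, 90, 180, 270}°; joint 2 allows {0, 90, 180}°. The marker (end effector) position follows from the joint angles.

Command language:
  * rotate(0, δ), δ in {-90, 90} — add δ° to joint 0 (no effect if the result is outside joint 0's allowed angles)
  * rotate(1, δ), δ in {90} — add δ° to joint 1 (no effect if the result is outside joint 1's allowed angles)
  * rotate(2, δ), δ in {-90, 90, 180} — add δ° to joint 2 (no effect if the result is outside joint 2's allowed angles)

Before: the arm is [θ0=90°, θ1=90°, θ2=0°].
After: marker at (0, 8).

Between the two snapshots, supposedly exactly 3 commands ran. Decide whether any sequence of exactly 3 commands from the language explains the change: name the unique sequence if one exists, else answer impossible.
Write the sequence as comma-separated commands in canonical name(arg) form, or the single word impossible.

from: [θ0=90°, θ1=90°, θ2=0°]
[1] after rotate(1, 90): [θ0=90°, θ1=180°, θ2=0°]
[2] after rotate(1, 90): [θ0=90°, θ1=270°, θ2=0°]
[3] after rotate(1, 90): [θ0=90°, θ1=0°, θ2=0°]
no rival 3-sequence matches.

rotate(1, 90), rotate(1, 90), rotate(1, 90)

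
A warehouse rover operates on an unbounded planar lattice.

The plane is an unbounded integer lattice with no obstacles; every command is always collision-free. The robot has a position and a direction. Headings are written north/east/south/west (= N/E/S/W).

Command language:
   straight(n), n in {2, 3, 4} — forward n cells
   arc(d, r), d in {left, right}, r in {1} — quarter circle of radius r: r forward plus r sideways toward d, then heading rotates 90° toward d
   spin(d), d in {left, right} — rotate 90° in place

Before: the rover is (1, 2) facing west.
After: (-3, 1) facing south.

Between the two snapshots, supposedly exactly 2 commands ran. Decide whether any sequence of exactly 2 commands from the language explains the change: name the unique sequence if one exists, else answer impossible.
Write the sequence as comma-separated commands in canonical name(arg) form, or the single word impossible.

key: running arc(left, 1) before straight(3) would end elsewhere — order is forced
start: (1, 2) facing west
1. straight(3) → (-2, 2) facing west
2. arc(left, 1) → (-3, 1) facing south
no rival 2-sequence matches.

straight(3), arc(left, 1)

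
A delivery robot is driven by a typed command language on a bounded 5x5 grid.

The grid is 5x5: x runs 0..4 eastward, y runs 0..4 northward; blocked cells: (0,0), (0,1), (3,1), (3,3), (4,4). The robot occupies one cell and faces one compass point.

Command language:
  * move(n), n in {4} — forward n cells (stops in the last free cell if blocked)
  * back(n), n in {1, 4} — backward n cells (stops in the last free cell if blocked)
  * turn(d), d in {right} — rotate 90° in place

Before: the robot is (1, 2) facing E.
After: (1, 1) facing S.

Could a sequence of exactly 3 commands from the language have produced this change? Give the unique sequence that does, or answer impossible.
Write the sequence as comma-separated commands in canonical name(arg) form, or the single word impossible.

key: order matters: swapping turn(right) and back(1) lands elsewhere
start: (1, 2) facing E
[1] after turn(right): (1, 2) facing S
[2] after move(4): (1, 0) facing S
[3] after back(1): (1, 1) facing S
no rival 3-sequence matches.

turn(right), move(4), back(1)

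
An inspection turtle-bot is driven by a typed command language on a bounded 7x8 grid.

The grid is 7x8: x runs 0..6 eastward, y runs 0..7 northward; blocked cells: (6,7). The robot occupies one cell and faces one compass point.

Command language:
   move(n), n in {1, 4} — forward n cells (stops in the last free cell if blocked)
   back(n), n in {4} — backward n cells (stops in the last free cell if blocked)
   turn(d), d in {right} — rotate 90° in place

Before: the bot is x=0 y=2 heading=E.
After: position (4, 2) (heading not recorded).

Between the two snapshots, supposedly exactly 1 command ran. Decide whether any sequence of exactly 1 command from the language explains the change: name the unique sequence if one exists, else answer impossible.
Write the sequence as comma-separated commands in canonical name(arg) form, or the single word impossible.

move(4)

start: x=0 y=2 heading=E
t=1 move(4) ⇒ x=4 y=2 heading=E
all 4 alternatives checked — unique.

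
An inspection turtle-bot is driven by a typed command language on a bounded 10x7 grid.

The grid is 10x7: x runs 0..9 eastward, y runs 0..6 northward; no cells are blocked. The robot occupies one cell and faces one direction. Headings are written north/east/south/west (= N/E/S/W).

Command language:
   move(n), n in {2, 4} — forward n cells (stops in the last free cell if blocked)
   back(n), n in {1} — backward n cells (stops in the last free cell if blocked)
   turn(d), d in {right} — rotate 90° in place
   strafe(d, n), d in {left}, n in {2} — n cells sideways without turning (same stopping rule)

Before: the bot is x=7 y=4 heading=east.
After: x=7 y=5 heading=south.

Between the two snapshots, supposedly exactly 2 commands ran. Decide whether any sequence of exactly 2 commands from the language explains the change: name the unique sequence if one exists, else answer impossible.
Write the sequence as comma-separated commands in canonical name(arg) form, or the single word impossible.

key: running back(1) before turn(right) would end elsewhere — order is forced
start: x=7 y=4 heading=east
t=1 turn(right) ⇒ x=7 y=4 heading=south
t=2 back(1) ⇒ x=7 y=5 heading=south
all 25 alternatives checked — unique.

turn(right), back(1)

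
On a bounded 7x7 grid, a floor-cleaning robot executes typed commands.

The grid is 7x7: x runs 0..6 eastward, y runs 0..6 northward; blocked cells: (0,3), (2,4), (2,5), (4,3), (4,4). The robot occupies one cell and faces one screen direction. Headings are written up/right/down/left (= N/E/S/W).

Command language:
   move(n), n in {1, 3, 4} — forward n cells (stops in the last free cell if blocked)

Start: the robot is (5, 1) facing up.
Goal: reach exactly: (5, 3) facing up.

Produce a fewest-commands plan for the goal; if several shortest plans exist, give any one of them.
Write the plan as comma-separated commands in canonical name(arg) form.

move(1), move(1)

begin: (5, 1) facing up
1. move(1) → (5, 2) facing up
2. move(1) → (5, 3) facing up
minimal: 2 command(s), checked below 2.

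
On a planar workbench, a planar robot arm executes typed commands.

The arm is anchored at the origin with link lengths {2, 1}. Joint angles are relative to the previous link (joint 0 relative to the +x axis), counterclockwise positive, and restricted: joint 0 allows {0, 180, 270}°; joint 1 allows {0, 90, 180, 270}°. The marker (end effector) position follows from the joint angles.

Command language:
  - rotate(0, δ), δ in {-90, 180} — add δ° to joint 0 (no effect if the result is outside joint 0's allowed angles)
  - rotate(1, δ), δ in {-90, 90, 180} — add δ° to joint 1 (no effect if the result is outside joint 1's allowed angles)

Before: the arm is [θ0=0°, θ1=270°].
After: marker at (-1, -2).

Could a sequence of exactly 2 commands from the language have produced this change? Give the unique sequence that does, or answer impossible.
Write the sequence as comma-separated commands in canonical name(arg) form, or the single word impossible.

rotate(0, -90), rotate(0, 180)

key: order matters: swapping rotate(0, -90) and rotate(0, 180) lands elsewhere
begin: [θ0=0°, θ1=270°]
step 1 (rotate(0, -90)): [θ0=270°, θ1=270°]
step 2 (rotate(0, 180)): [θ0=270°, θ1=270°]
uniquely the one of 25 2-step routes that fits.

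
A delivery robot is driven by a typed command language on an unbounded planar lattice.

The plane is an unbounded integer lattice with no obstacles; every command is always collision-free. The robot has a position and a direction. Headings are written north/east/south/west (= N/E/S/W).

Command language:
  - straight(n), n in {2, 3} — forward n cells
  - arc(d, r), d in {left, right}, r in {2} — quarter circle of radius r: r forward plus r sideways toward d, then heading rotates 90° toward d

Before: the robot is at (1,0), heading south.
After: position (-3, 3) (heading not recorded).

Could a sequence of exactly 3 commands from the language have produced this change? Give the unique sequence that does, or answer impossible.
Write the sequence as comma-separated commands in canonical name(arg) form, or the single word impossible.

arc(right, 2), arc(right, 2), straight(3)

key: order matters: swapping arc(right, 2) and straight(3) lands elsewhere
t0: at (1,0), heading south
[1] after arc(right, 2): at (-1,-2), heading west
[2] after arc(right, 2): at (-3,0), heading north
[3] after straight(3): at (-3,3), heading north
uniquely the one of 64 3-step routes that fits.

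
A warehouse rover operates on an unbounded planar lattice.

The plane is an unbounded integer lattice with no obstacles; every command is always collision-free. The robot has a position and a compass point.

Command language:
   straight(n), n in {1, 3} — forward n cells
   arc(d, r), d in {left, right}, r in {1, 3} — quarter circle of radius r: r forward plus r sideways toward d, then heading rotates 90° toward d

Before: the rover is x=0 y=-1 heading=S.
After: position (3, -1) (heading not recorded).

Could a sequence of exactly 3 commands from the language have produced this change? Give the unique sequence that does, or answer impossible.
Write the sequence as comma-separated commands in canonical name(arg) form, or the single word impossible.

start: x=0 y=-1 heading=S
t=1 arc(left, 1) ⇒ x=1 y=-2 heading=E
t=2 straight(1) ⇒ x=2 y=-2 heading=E
t=3 arc(left, 1) ⇒ x=3 y=-1 heading=N
no other 3-command option fits: unique.

arc(left, 1), straight(1), arc(left, 1)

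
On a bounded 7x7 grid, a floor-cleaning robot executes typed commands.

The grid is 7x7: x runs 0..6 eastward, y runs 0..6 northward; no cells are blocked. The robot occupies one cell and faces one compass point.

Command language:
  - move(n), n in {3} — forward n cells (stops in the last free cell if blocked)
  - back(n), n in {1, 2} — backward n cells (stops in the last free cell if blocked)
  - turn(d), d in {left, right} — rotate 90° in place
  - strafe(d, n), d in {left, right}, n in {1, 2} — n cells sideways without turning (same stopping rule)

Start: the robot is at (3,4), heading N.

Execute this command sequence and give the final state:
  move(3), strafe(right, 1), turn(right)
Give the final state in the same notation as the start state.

t0: at (3,4), heading N
t=1 move(3) ⇒ at (3,6), heading N
t=2 strafe(right, 1) ⇒ at (4,6), heading N
t=3 turn(right) ⇒ at (4,6), heading E

at (4,6), heading E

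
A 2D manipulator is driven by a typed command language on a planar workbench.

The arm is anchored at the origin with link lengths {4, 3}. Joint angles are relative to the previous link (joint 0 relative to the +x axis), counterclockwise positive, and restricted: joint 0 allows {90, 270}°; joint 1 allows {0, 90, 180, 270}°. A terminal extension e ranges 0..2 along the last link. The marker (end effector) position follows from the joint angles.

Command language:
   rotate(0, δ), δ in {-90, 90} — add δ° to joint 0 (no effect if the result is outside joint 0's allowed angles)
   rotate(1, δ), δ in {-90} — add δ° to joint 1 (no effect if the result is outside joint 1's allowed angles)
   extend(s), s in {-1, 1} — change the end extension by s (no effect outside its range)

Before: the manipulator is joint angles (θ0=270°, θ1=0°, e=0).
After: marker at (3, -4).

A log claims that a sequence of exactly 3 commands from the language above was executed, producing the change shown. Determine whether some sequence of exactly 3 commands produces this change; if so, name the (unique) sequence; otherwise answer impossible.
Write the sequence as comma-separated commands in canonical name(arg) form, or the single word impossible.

from: joint angles (θ0=270°, θ1=0°, e=0)
t=1 rotate(1, -90) ⇒ joint angles (θ0=270°, θ1=270°, e=0)
t=2 rotate(1, -90) ⇒ joint angles (θ0=270°, θ1=180°, e=0)
t=3 rotate(1, -90) ⇒ joint angles (θ0=270°, θ1=90°, e=0)
uniquely the one of 125 3-step routes that fits.

rotate(1, -90), rotate(1, -90), rotate(1, -90)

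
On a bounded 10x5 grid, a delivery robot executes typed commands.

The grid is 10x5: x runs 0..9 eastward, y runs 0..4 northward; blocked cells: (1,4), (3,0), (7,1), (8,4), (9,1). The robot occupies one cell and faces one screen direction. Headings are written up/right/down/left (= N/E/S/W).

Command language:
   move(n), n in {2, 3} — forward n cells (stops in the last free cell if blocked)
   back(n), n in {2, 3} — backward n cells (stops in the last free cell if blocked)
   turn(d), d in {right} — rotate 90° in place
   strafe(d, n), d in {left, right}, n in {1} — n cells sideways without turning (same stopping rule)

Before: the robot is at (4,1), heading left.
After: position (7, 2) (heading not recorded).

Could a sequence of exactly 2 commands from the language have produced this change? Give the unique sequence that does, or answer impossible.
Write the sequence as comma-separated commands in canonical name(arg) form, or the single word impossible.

strafe(right, 1), back(3)

key: order matters: swapping strafe(right, 1) and back(3) lands elsewhere
begin: at (4,1), heading left
t=1 strafe(right, 1) ⇒ at (4,2), heading left
t=2 back(3) ⇒ at (7,2), heading left
all 49 alternatives checked — unique.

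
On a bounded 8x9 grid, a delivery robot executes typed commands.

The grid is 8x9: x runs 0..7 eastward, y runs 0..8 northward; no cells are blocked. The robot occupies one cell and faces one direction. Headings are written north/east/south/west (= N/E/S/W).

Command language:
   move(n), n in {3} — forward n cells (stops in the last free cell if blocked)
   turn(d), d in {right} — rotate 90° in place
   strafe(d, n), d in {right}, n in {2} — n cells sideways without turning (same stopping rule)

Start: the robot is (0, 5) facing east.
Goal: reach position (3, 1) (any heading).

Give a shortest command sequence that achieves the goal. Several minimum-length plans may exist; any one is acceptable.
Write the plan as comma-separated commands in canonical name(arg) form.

t0: (0, 5) facing east
[1] after move(3): (3, 5) facing east
[2] after strafe(right, 2): (3, 3) facing east
[3] after strafe(right, 2): (3, 1) facing east
minimal: 3 command(s), checked below 3.

move(3), strafe(right, 2), strafe(right, 2)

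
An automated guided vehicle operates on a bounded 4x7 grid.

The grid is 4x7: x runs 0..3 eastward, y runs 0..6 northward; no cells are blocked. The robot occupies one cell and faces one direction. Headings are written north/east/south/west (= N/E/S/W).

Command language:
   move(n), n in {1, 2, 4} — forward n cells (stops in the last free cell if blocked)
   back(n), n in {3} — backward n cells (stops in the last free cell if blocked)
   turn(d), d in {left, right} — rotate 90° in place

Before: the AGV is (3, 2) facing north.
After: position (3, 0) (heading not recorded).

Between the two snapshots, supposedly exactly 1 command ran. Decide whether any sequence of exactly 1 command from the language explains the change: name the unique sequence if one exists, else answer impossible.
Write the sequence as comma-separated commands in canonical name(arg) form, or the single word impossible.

key: back(3) runs into the grid edge before its full distance
start: (3, 2) facing north
t=1 back(3) ⇒ (3, 0) facing north
no other 1-command option fits: unique.

back(3)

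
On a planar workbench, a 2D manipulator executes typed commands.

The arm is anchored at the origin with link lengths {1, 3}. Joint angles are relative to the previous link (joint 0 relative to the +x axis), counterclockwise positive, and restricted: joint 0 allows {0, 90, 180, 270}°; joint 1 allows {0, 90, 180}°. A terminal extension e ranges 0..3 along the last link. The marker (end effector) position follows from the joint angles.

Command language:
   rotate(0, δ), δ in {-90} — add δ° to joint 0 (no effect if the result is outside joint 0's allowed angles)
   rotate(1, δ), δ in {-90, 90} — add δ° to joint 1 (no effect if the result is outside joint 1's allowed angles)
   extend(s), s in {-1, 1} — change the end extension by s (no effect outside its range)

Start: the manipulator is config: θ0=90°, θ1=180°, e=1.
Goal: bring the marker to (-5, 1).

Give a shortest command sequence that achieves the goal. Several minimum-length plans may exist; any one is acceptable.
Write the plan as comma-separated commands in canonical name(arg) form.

initial: config: θ0=90°, θ1=180°, e=1
t=1 rotate(1, -90) ⇒ config: θ0=90°, θ1=90°, e=1
t=2 extend(1) ⇒ config: θ0=90°, θ1=90°, e=2
shorter routes all fall short; 2 is best.

rotate(1, -90), extend(1)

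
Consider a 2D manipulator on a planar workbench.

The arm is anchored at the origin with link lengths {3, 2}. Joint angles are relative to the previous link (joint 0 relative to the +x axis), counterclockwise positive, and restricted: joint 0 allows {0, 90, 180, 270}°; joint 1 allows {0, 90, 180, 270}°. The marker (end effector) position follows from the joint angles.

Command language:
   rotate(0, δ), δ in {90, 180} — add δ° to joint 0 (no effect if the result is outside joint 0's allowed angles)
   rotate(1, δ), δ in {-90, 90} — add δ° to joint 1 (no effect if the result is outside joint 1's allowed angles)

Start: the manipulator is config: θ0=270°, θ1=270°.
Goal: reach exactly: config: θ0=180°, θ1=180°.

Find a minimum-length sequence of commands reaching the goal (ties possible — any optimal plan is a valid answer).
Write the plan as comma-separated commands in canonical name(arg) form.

start: config: θ0=270°, θ1=270°
t=1 rotate(1, -90) ⇒ config: θ0=270°, θ1=180°
t=2 rotate(0, 90) ⇒ config: θ0=0°, θ1=180°
t=3 rotate(0, 180) ⇒ config: θ0=180°, θ1=180°
minimal: 3 command(s), checked below 3.

rotate(1, -90), rotate(0, 90), rotate(0, 180)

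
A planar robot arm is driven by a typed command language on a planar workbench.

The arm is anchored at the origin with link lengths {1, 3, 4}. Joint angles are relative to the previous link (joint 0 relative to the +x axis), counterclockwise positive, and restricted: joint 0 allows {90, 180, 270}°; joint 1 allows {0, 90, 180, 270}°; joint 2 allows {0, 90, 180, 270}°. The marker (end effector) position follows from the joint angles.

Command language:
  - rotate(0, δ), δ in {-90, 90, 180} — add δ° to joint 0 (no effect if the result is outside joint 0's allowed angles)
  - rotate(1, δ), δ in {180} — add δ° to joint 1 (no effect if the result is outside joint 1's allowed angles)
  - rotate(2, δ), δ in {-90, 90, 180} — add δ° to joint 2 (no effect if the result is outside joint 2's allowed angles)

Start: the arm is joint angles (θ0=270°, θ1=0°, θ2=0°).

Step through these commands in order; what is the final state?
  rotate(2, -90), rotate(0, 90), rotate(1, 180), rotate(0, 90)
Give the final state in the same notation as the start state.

initial: joint angles (θ0=270°, θ1=0°, θ2=0°)
1. rotate(2, -90) → joint angles (θ0=270°, θ1=0°, θ2=270°)
2. rotate(0, 90) → joint angles (θ0=270°, θ1=0°, θ2=270°)
3. rotate(1, 180) → joint angles (θ0=270°, θ1=180°, θ2=270°)
4. rotate(0, 90) → joint angles (θ0=270°, θ1=180°, θ2=270°)

joint angles (θ0=270°, θ1=180°, θ2=270°)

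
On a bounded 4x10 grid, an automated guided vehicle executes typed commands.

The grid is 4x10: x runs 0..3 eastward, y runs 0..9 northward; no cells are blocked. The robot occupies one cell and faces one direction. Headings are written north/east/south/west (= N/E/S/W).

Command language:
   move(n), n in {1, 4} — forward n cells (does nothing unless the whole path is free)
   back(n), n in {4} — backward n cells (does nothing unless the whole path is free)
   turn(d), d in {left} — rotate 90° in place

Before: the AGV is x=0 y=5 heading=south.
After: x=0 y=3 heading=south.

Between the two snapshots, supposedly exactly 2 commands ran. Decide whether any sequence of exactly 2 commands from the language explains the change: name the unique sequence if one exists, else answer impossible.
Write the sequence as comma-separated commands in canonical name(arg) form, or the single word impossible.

key: heading stays S — no command in the sequence turns
from: x=0 y=5 heading=south
1. move(1) → x=0 y=4 heading=south
2. move(1) → x=0 y=3 heading=south
no other 2-command option fits: unique.

move(1), move(1)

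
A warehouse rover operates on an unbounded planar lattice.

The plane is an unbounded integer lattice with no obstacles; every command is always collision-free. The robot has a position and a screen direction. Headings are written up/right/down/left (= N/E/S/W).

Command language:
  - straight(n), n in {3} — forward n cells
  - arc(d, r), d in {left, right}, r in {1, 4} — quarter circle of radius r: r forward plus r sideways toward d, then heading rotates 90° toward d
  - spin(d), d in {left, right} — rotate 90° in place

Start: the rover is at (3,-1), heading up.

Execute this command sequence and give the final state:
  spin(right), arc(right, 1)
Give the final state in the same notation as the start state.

at (4,-2), heading down

from: at (3,-1), heading up
t=1 spin(right) ⇒ at (3,-1), heading right
t=2 arc(right, 1) ⇒ at (4,-2), heading down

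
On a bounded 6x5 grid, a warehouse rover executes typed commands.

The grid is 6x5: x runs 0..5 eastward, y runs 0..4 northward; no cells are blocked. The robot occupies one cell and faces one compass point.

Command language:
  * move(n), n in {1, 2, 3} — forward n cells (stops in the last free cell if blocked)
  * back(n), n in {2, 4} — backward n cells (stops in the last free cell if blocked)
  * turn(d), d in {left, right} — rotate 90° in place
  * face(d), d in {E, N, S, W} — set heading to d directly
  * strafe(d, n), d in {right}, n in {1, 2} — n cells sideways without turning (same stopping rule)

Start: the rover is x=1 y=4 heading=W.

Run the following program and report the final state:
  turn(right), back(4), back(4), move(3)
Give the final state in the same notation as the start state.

x=1 y=3 heading=N

begin: x=1 y=4 heading=W
t=1 turn(right) ⇒ x=1 y=4 heading=N
t=2 back(4) ⇒ x=1 y=0 heading=N
t=3 back(4) ⇒ x=1 y=0 heading=N
t=4 move(3) ⇒ x=1 y=3 heading=N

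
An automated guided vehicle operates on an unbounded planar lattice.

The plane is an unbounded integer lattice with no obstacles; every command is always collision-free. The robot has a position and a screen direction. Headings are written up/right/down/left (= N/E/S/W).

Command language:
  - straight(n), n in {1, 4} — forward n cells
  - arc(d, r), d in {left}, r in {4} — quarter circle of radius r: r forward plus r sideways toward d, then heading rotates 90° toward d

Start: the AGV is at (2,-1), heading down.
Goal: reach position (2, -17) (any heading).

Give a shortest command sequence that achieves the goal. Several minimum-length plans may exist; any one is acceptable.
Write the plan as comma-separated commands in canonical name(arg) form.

from: at (2,-1), heading down
step 1 (straight(4)): at (2,-5), heading down
step 2 (straight(4)): at (2,-9), heading down
step 3 (straight(4)): at (2,-13), heading down
step 4 (straight(4)): at (2,-17), heading down
shorter routes all fall short; 4 is best.

straight(4), straight(4), straight(4), straight(4)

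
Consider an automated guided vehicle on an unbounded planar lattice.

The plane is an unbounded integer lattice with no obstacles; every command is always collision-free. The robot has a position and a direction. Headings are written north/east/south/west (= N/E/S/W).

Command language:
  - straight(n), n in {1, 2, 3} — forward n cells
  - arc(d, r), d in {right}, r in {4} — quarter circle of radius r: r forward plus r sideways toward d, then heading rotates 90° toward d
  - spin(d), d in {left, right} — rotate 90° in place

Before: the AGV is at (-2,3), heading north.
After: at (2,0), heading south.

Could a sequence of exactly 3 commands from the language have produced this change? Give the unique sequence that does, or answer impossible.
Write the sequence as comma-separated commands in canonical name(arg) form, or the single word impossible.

straight(1), spin(right), arc(right, 4)

key: running arc(right, 4) before straight(1) would end elsewhere — order is forced
begin: at (-2,3), heading north
step 1 (straight(1)): at (-2,4), heading north
step 2 (spin(right)): at (-2,4), heading east
step 3 (arc(right, 4)): at (2,0), heading south
no rival 3-sequence matches.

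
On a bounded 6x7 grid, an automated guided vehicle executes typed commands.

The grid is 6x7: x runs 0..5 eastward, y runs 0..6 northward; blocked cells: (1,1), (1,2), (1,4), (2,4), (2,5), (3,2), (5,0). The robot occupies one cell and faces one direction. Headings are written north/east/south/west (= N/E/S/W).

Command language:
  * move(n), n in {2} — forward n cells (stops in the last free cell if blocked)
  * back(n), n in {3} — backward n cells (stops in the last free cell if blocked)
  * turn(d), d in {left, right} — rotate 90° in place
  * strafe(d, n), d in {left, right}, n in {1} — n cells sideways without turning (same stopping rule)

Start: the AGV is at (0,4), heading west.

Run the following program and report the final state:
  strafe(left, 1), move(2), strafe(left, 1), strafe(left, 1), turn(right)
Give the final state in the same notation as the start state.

at (0,1), heading north

initial: at (0,4), heading west
step 1 (strafe(left, 1)): at (0,3), heading west
step 2 (move(2)): at (0,3), heading west
step 3 (strafe(left, 1)): at (0,2), heading west
step 4 (strafe(left, 1)): at (0,1), heading west
step 5 (turn(right)): at (0,1), heading north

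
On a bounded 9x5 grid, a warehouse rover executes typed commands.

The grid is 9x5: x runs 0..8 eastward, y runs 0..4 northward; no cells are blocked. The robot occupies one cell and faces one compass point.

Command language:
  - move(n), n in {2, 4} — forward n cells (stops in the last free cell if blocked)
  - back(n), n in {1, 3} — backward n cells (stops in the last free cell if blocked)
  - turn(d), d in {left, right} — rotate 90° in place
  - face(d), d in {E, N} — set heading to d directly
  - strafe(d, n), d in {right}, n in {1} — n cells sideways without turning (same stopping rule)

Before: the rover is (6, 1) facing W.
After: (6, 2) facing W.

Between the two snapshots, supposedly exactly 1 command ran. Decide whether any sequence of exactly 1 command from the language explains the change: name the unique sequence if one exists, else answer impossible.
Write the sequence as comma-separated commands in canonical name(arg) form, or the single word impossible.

strafe(right, 1)

key: still facing W — the one step turns nothing
t0: (6, 1) facing W
step 1 (strafe(right, 1)): (6, 2) facing W
all 9 alternatives checked — unique.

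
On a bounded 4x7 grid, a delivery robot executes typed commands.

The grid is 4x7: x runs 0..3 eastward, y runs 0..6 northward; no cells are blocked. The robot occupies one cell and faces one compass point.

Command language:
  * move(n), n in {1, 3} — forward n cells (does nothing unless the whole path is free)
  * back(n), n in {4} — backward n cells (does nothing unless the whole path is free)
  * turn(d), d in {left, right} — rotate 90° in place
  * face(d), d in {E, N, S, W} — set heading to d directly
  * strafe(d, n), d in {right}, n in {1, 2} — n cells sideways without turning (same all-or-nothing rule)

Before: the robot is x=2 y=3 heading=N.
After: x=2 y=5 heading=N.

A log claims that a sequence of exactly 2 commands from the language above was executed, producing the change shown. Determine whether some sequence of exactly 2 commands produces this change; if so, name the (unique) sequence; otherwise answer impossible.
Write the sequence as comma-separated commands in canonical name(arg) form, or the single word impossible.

key: heading stays N — no command in the sequence turns
begin: x=2 y=3 heading=N
t=1 move(1) ⇒ x=2 y=4 heading=N
t=2 move(1) ⇒ x=2 y=5 heading=N
uniquely the one of 121 2-step routes that fits.

move(1), move(1)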